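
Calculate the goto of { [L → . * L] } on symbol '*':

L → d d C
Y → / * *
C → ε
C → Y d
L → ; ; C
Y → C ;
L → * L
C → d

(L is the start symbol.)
{ [L → * . L], [L → . * L], [L → . ; ; C], [L → . d d C] }

GOTO(I, '*') = CLOSURE({ [A → αX.β] : [A → α.Xβ] ∈ I, X = '*' })

Items with dot before '*', with the dot advanced:
  [L → . * L] → [L → * . L]
Closure of the advanced items:
  [L → * . L] has the dot before L: add [L → . d d C], [L → . ; ; C], [L → . * L]

GOTO = { [L → * . L], [L → . * L], [L → . ; ; C], [L → . d d C] }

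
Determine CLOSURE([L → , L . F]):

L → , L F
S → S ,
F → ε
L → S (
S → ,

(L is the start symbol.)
{ [F → .], [L → , L . F] }

To compute CLOSURE, for each item [A → α.Bβ] where B is a non-terminal, add [B → .γ] for all productions B → γ; repeat for the newly added items until nothing changes.

Start with: [L → , L . F]
  [L → , L . F] has the dot before F: add [F → .]
No further items can be added.

CLOSURE = { [F → .], [L → , L . F] }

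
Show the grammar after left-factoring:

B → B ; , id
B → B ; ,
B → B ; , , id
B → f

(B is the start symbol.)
B → B ; , B'
B' → id
B' → ε
B' → , id
B → f

Left-factoring transforms A → αβ₁ | αβ₂ into A → αA' and A' → β₁ | β₂
(α is the longest common prefix among the alternatives). Repeat until
no nonterminal has two alternatives with a common prefix.

Round 1: B has alternatives sharing prefix 'B ; ,'. Introduce B': B → B ; , B'
  Add: B' → id
  Add: B' → ε
  Add: B' → , id

No remaining common prefixes — done.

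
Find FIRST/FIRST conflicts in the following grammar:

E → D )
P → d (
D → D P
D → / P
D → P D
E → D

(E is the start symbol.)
Yes. E → D ')' / E → D on { '/', 'd' }; D → D P / D → '/' P on { '/' }; D → D P / D → P D on { 'd' }

A FIRST/FIRST conflict occurs when two productions N → α and N → β for the same non-terminal have FIRST(α) ∩ FIRST(β) ≠ ∅ (with ε ∈ FIRST of a nullable right-hand side, so two nullable alternatives also conflict).

FIRST sets of the non-terminals at (or reachable through a nullable prefix from) the front of some alternative:
  FIRST(D) = { '/', 'd' }
  FIRST(P) = { 'd' }

Productions for E:
  E → D ): FIRST = { '/', 'd' }
  E → D: FIRST = { '/', 'd' }
Productions for D:
  D → D P: FIRST = { '/', 'd' }
  D → / P: FIRST = { '/' }
  D → P D: FIRST = { 'd' }
P has only one production, so no FIRST/FIRST conflict is possible there.

Conflict for E: E → D ) and E → D
  Overlap: { '/', 'd' }
Conflict for D: D → D P and D → / P
  Overlap: { '/' }
Conflict for D: D → D P and D → P D
  Overlap: { 'd' }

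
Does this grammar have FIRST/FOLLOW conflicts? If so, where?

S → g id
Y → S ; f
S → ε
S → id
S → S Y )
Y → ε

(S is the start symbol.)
Yes. S → g id with FOLLOW(S) on { 'g' }; S → id with FOLLOW(S) on { 'id' }; S → S Y ')' with FOLLOW(S) on { ')', ';', 'g', 'id' }; Y → S ';' f with FOLLOW(Y) on { ')' }

A FIRST/FOLLOW conflict occurs when a non-terminal N has a nullable alternative N → β (β ⇒* ε) and another alternative N → α with FIRST(α) ∩ FOLLOW(N) ≠ ∅: on such a lookahead the parser cannot decide between expanding α and letting N vanish via β.

Nullable non-terminals: S, Y.
FIRST sets used below: FIRST(S) = { ')', ';', 'g', 'id', ε }, FIRST(Y) = { ')', ';', 'g', 'id', ε }

S: nullable alternative(s) S → ε; FOLLOW(S) = { $, ')', ';', 'g', 'id' }
  S → g id: FIRST \ {ε} = { 'g' } — overlaps FOLLOW(S) on { 'g' }: CONFLICT
  S → ε: FIRST \ {ε} = { } — this is the only nullable alternative, skip
  S → id: FIRST \ {ε} = { 'id' } — overlaps FOLLOW(S) on { 'id' }: CONFLICT
  S → S Y ): FIRST \ {ε} = { ')', ';', 'g', 'id' } — overlaps FOLLOW(S) on { ')', ';', 'g', 'id' }: CONFLICT

Y: nullable alternative(s) Y → ε; FOLLOW(Y) = { ')' }
  Y → S ; f: FIRST \ {ε} = { ')', ';', 'g', 'id' } — overlaps FOLLOW(Y) on { ')' }: CONFLICT
  Y → ε: FIRST \ {ε} = { } — this is the only nullable alternative, skip

So the grammar has 4 FIRST/FOLLOW conflicts (marked CONFLICT above).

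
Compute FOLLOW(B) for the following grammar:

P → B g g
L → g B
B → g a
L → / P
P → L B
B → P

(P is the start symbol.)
In P → B g g: B is followed by g g, add FIRST(g g) \ {ε} = { 'g' }
In L → g B: B is at the end, add FOLLOW(L)
In P → L B: B is at the end, add FOLLOW(P)

The FOLLOW sets referred to above (computed the same way, to a fixed point):
  FOLLOW(L) = { '/', 'g' }
  FOLLOW(P) = { $, '/', 'g' }

Taking the union: FOLLOW(B) = { $, '/', 'g' }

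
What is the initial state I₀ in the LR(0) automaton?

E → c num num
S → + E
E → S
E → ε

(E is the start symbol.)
First, augment the grammar with E' → E
I₀ = CLOSURE({ [E' → . E] }):
  [E' → . E] has the dot before E: add [E → . c num num], [E → . S], [E → .]
  [E → . S] has the dot before S: add [S → . + E]
No further items can be added.

I₀ = { [E → . S], [E → . c num num], [E → .], [E' → . E], [S → . + E] }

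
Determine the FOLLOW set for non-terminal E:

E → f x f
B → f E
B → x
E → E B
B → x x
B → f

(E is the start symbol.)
{ $, 'f', 'x' }

To compute FOLLOW(E), find every occurrence of E on a right-hand side N → α E β: add FIRST(β) \ {ε}, and if β is empty or nullable also add FOLLOW(N). Iterate to a fixed point.

E is the start symbol, so $ ∈ FOLLOW(E).
In B → f E: E is at the end, add FOLLOW(B)
In E → E B: E is followed by B, add FIRST(B) \ {ε} = { 'f', 'x' }

The FOLLOW sets referred to above (computed the same way, to a fixed point):
  FOLLOW(B) = { $, 'f', 'x' }

Taking the union: FOLLOW(E) = { $, 'f', 'x' }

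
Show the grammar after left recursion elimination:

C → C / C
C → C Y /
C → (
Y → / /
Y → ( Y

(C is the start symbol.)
C → ( C'
C' → / C C'
C' → Y / C'
C' → ε
Y → / /
Y → ( Y

C is directly left-recursive. The standard transformation for
  A → A α₁ | ... | A α_m | β₁ | ... | β_n
is
  A  → β₁ A' | ... | β_n A'
  A' → α₁ A' | ... | α_m A' | ε

C → ( becomes C → ( C'
C → C / C becomes C' → / C C'
C → C Y / becomes C' → Y / C'
Add C' → ε

Productions for other non-terminals are unchanged:
  Y → / /
  Y → ( Y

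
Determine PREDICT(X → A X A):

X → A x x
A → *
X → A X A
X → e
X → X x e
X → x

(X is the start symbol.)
{ '*' }

PREDICT(X → A X A) = (FIRST(RHS) \ {ε}) ∪ (FOLLOW(X) if ε ∈ FIRST(RHS), i.e. RHS ⇒* ε)
FIRST(A) = { '*' }
FIRST(A X A) = { '*' }
ε ∉ FIRST(A X A), so FOLLOW(X) is not added.
PREDICT(X → A X A) = { '*' }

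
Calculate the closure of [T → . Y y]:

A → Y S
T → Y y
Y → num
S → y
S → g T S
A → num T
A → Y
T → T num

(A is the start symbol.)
{ [T → . Y y], [Y → . num] }

Start with: [T → . Y y]
  [T → . Y y] has the dot before Y: add [Y → . num]
No further items can be added.

CLOSURE = { [T → . Y y], [Y → . num] }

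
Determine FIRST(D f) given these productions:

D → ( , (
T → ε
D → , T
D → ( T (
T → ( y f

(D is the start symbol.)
FIRST sets of the non-terminals involved (from the grammar, by fixed-point iteration):
  FIRST(D) = { '(', ',' }

To compute FIRST(D f), process the symbols left to right:
Symbol D is a non-terminal. Add FIRST(D) \ {ε} = { '(', ',' }
D is not nullable (ε ∉ FIRST(D)), so stop here.
FIRST(D f) = { '(', ',' }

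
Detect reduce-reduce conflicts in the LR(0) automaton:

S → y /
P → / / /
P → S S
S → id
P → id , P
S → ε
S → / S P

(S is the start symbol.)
Yes — I15: [P → / / / .] vs [S → .]

Augment with S' → S and build the canonical LR(0) collection (I0 = CLOSURE({[S' → . S]}), then GOTO on every symbol after a dot until no new states appear). It has 16 states:
  I0: { [S → . / S P], [S → . id], [S → . y /], [S → .], [S' → . S] }  — shift, reduce
  I1: { [S → . / S P], [S → . id], [S → . y /], [S → .], [S → / . S P] }  — shift, reduce
  I2: { [S' → S .] }  — accept
  I3: { [S → id .] }  — reduce
  I4: { [S → y . /] }  — shift
  I5: { [S → y / .] }  — reduce
  I6: { [P → . / / /], [P → . S S], [P → . id , P], [S → . / S P], [S → . id], [S → . y /], [S → .], [S → / S . P] }  — shift, reduce
  I7: { [P → / . / /], [S → . / S P], [S → . id], [S → . y /], [S → .], [S → / . S P] }  — shift, reduce
  I8: { [S → / S P .] }  — reduce
  I9: { [P → S . S], [S → . / S P], [S → . id], [S → . y /], [S → .] }  — shift, reduce
  I10: { [P → id . , P], [S → id .] }  — shift, reduce
  I11: { [P → . / / /], [P → . S S], [P → . id , P], [P → id , . P], [S → . / S P], [S → . id], [S → . y /], [S → .] }  — shift, reduce
  I12: { [P → id , P .] }  — reduce
  I13: { [P → S S .] }  — reduce
  I14: { [P → / / . /], [S → . / S P], [S → . id], [S → . y /], [S → .], [S → / . S P] }  — shift, reduce
  I15: { [P → / / / .], [S → . / S P], [S → . id], [S → . y /], [S → .], [S → / . S P] }  — shift, 2 reduces

I15 contains complete items [P → / / / .], [S → .] — reduce-reduce conflict.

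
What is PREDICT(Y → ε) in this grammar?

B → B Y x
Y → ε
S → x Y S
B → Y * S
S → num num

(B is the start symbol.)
{ '*', 'num', 'x' }

PREDICT(Y → ε) = (FIRST(RHS) \ {ε}) ∪ (FOLLOW(Y) if ε ∈ FIRST(RHS), i.e. RHS ⇒* ε)
The right-hand side is ε (FIRST(ε) = { ε }), so the predict set is FOLLOW(Y) = { '*', 'num', 'x' }
PREDICT(Y → ε) = { '*', 'num', 'x' }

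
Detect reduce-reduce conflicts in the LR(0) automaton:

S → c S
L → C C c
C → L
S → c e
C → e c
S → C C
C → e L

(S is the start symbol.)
Augment with S' → S and build the canonical LR(0) collection (I0 = CLOSURE({[S' → . S]}), then GOTO on every symbol after a dot until no new states appear). It has 14 states:
  I0: { [C → . L], [C → . e L], [C → . e c], [L → . C C c], [S → . C C], [S → . c S], [S → . c e], [S' → . S] }  — shift
  I1: { [C → . L], [C → . e L], [C → . e c], [L → . C C c], [L → C . C c], [S → C . C] }  — shift
  I2: { [C → L .] }  — reduce
  I3: { [S' → S .] }  — accept
  I4: { [C → . L], [C → . e L], [C → . e c], [L → . C C c], [S → . C C], [S → . c S], [S → . c e], [S → c . S], [S → c . e] }  — shift
  I5: { [C → . L], [C → . e L], [C → . e c], [C → e . L], [C → e . c], [L → . C C c] }  — shift
  I6: { [C → . L], [C → . e L], [C → . e c], [L → . C C c], [L → C . C c] }  — shift
  I7: { [C → L .], [C → e L .] }  — 2 reduces
  I8: { [C → e c .] }  — reduce
  I9: { [C → . L], [C → . e L], [C → . e c], [L → . C C c], [L → C . C c], [L → C C . c] }  — shift
  I10: { [L → C C c .] }  — reduce
  I11: { [S → c S .] }  — reduce
  I12: { [C → . L], [C → . e L], [C → . e c], [C → e . L], [C → e . c], [L → . C C c], [S → c e .] }  — shift, reduce
  I13: { [C → . L], [C → . e L], [C → . e c], [L → . C C c], [L → C . C c], [L → C C . c], [S → C C .] }  — shift, reduce

I7 contains complete items [C → L .], [C → e L .] — reduce-reduce conflict.

Answer: Yes — I7: [C → L .] vs [C → e L .]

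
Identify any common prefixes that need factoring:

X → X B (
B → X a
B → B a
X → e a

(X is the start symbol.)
No, left-factoring is not needed

Left-factoring is needed when two productions for the same non-terminal
share a common prefix on the right-hand side.

Productions for X:
  X → X B (
  X → e a
Productions for B:
  B → X a
  B → B a

No common prefixes found.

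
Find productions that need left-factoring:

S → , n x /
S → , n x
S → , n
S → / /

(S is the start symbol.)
Left-factoring is needed when two productions for the same non-terminal
share a common prefix on the right-hand side.

Productions for S:
  S → , n x /
  S → , n x
  S → , n
  S → / /

Found common prefix ', n' in productions for S

Answer: Yes, S has productions with common prefix ', n'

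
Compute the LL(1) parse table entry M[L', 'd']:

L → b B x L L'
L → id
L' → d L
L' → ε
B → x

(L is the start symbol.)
L' → d L, L' → ε

To find M[L', 'd'], we find productions for L' where 'd' is in the predict set (PREDICT(N → α) = (FIRST(α) \ {ε}) ∪ (FOLLOW(N) if α ⇒* ε)).

Relevant sets:
  FOLLOW(L') = { $, 'd' }

L' → d L: PREDICT = { 'd' }
  'd' is in predict set, so this production goes in M[L', 'd']
L' → ε: PREDICT = { $, 'd' }
  'd' is in predict set, so this production goes in M[L', 'd']

M[L', 'd'] = L' → d L, L' → ε  (a multiply-defined cell — the grammar is not LL(1))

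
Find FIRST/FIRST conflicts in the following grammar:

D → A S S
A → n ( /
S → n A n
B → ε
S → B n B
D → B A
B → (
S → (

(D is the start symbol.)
Yes. D → A S S / D → B A on { 'n' }; S → n A n / S → B n B on { 'n' }; S → B n B / S → '(' on { '(' }

A FIRST/FIRST conflict occurs when two productions N → α and N → β for the same non-terminal have FIRST(α) ∩ FIRST(β) ≠ ∅ (with ε ∈ FIRST of a nullable right-hand side, so two nullable alternatives also conflict).

FIRST sets of the non-terminals at (or reachable through a nullable prefix from) the front of some alternative:
  FIRST(A) = { 'n' }
  FIRST(B) = { '(', ε }

Productions for D:
  D → A S S: FIRST = { 'n' }
  D → B A: FIRST = { '(', 'n' }
Productions for S:
  S → n A n: FIRST = { 'n' }
  S → B n B: FIRST = { '(', 'n' }
  S → (: FIRST = { '(' }
Productions for B:
  B → ε: FIRST = { ε }
  B → (: FIRST = { '(' }
A has only one production, so no FIRST/FIRST conflict is possible there.

Conflict for D: D → A S S and D → B A
  Overlap: { 'n' }
Conflict for S: S → n A n and S → B n B
  Overlap: { 'n' }
Conflict for S: S → B n B and S → (
  Overlap: { '(' }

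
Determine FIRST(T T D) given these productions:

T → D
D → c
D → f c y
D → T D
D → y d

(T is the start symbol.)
FIRST sets of the non-terminals involved (from the grammar, by fixed-point iteration):
  FIRST(T) = { 'c', 'f', 'y' }

To compute FIRST(T T D), process the symbols left to right:
Symbol T is a non-terminal. Add FIRST(T) \ {ε} = { 'c', 'f', 'y' }
T is not nullable (ε ∉ FIRST(T)), so stop here.
FIRST(T T D) = { 'c', 'f', 'y' }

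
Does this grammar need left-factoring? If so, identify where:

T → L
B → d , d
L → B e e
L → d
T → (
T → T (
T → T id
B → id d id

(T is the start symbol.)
Left-factoring is needed when two productions for the same non-terminal
share a common prefix on the right-hand side.

Productions for T:
  T → L
  T → (
  T → T (
  T → T id
Productions for B:
  B → d , d
  B → id d id
Productions for L:
  L → B e e
  L → d

Found common prefix 'T' in productions for T

Answer: Yes, T has productions with common prefix 'T'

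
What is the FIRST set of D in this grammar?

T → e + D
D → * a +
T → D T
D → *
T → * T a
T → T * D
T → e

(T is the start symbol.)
{ '*' }

From D → * a +:
  - '*' is a terminal: add '*' and stop
From D → *:
  - '*' is a terminal: add '*' and stop

Collecting: FIRST(D) = { '*' }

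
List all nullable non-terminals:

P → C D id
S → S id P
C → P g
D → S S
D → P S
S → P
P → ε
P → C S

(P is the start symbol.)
A non-terminal is nullable if it can derive ε (the empty string): either it has an ε-production, or it has a production whose right-hand side consists entirely of nullable non-terminals.

ε-productions: P → ε
So P is immediately nullable.
S → P: every symbol on the right is nullable, so S is nullable too.
D → S S: every symbol on the right is nullable, so D is nullable too.
No further non-terminal can be added: every production for the remaining non-terminals contains a terminal or a non-nullable non-terminal.
Nullable = { 'D', 'P', 'S' }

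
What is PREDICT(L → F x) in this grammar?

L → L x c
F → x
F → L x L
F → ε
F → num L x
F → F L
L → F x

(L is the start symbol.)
PREDICT(L → F x) = (FIRST(RHS) \ {ε}) ∪ (FOLLOW(L) if ε ∈ FIRST(RHS), i.e. RHS ⇒* ε)
FIRST(F) = { 'num', 'x', ε }
FIRST(F x) = { 'num', 'x' }
ε ∉ FIRST(F x), so FOLLOW(L) is not added.
PREDICT(L → F x) = { 'num', 'x' }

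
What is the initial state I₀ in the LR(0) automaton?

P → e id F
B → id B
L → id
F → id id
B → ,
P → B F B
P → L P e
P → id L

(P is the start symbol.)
First, augment the grammar with P' → P
I₀ = CLOSURE({ [P' → . P] }):
  [P' → . P] has the dot before P: add [P → . e id F], [P → . B F B], [P → . L P e], [P → . id L]
  [P → . B F B] has the dot before B: add [B → . id B], [B → . ,]
  [P → . L P e] has the dot before L: add [L → . id]
No further items can be added.

I₀ = { [B → . ,], [B → . id B], [L → . id], [P → . B F B], [P → . L P e], [P → . e id F], [P → . id L], [P' → . P] }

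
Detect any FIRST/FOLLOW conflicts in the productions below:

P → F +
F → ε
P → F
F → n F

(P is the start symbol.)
No FIRST/FOLLOW conflicts.

A FIRST/FOLLOW conflict occurs when a non-terminal N has a nullable alternative N → β (β ⇒* ε) and another alternative N → α with FIRST(α) ∩ FOLLOW(N) ≠ ∅: on such a lookahead the parser cannot decide between expanding α and letting N vanish via β.

Nullable non-terminals: F, P.
FIRST sets used below: FIRST(F) = { 'n', ε }

F: nullable alternative(s) F → ε; FOLLOW(F) = { $, '+' }
  F → ε: FIRST \ {ε} = { } — this is the only nullable alternative, skip
  F → n F: FIRST \ {ε} = { 'n' } — disjoint from FOLLOW(F)

P: nullable alternative(s) P → F; FOLLOW(P) = { $ }
  P → F +: FIRST \ {ε} = { '+', 'n' } — disjoint from FOLLOW(P)
  P → F: FIRST \ {ε} = { 'n' } — this is the only nullable alternative, skip

No FIRST/FOLLOW conflicts found.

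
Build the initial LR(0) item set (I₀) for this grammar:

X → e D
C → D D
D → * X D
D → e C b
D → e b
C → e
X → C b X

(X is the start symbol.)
{ [C → . D D], [C → . e], [D → . * X D], [D → . e C b], [D → . e b], [X → . C b X], [X → . e D], [X' → . X] }

First, augment the grammar with X' → X
I₀ = CLOSURE({ [X' → . X] }):
  [X' → . X] has the dot before X: add [X → . e D], [X → . C b X]
  [X → . C b X] has the dot before C: add [C → . D D], [C → . e]
  [C → . D D] has the dot before D: add [D → . * X D], [D → . e C b], [D → . e b]
No further items can be added.

I₀ = { [C → . D D], [C → . e], [D → . * X D], [D → . e C b], [D → . e b], [X → . C b X], [X → . e D], [X' → . X] }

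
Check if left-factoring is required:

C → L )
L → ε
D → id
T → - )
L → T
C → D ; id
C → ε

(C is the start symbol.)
Left-factoring is needed when two productions for the same non-terminal
share a common prefix on the right-hand side.

Productions for C:
  C → L )
  C → D ; id
  C → ε
Productions for L:
  L → ε
  L → T

No common prefixes found.

Answer: No, left-factoring is not needed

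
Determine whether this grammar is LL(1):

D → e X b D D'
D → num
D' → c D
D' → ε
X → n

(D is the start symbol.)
Relevant sets:
  FOLLOW(D') = { $, 'c' }

For D:
  PREDICT(D → e X b D D') = { 'e' }
  PREDICT(D → num) = { 'num' }
For D':
  PREDICT(D' → c D) = { 'c' }
  PREDICT(D' → ε) = { $, 'c' }
X has a single production, so nothing to check there.

Conflict found: Predict set conflict for D': { 'c' }
The grammar is NOT LL(1).

Answer: No. Predict set conflict for D': { 'c' }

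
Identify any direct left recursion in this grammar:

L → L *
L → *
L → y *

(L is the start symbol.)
Direct left recursion occurs when N → N α for some non-terminal N (the right-hand side begins with the left-hand side itself).

L → L *: LEFT RECURSIVE (starts with L)
L → *: starts with '*'
L → y *: starts with y

The grammar has direct left recursion on: L.

Answer: Yes, L is left-recursive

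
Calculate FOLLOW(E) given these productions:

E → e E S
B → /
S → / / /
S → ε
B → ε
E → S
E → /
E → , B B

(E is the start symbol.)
{ $, '/' }

E is the start symbol, so $ ∈ FOLLOW(E).
In E → e E S: E is followed by S, add FIRST(S) \ {ε} = { '/' }
  S is nullable, so FOLLOW(E) is also included — that is the set being defined, nothing new

Taking the union: FOLLOW(E) = { $, '/' }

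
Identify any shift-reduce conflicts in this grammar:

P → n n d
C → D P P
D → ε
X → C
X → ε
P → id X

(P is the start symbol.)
A shift-reduce conflict occurs when an LR(0) state has both:
  - a complete (reduce) item [A → α .] (dot at the end), and
  - a shift item [B → β . c γ] (dot before a terminal).

Augment with P' → P and build the canonical LR(0) collection (I0 = CLOSURE({[P' → . P]}), then GOTO on every symbol after a dot until no new states appear). It has 11 states:
  I0: { [P → . id X], [P → . n n d], [P' → . P] }  — shift
  I1: { [P' → P .] }  — accept
  I2: { [C → . D P P], [D → .], [P → id . X], [X → . C], [X → .] }  — 2 reduces
  I3: { [P → n . n d] }  — shift
  I4: { [P → n n . d] }  — shift
  I5: { [P → n n d .] }  — reduce
  I6: { [X → C .] }  — reduce
  I7: { [C → D . P P], [P → . id X], [P → . n n d] }  — shift
  I8: { [P → id X .] }  — reduce
  I9: { [C → D P . P], [P → . id X], [P → . n n d] }  — shift
  I10: { [C → D P P .] }  — reduce

No state contains both a complete item and a shift item.

Answer: No shift-reduce conflicts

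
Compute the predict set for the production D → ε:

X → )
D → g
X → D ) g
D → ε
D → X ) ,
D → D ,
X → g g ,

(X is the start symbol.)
{ ')', ',' }

PREDICT(D → ε) = (FIRST(RHS) \ {ε}) ∪ (FOLLOW(D) if ε ∈ FIRST(RHS), i.e. RHS ⇒* ε)
The right-hand side is ε (FIRST(ε) = { ε }), so the predict set is FOLLOW(D) = { ')', ',' }
PREDICT(D → ε) = { ')', ',' }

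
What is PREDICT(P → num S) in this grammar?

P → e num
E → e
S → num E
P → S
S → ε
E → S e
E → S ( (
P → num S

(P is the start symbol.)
{ 'num' }

PREDICT(P → num S) = (FIRST(RHS) \ {ε}) ∪ (FOLLOW(P) if ε ∈ FIRST(RHS), i.e. RHS ⇒* ε)
FIRST(num S) = { 'num' }
ε ∉ FIRST(num S), so FOLLOW(P) is not added.
PREDICT(P → num S) = { 'num' }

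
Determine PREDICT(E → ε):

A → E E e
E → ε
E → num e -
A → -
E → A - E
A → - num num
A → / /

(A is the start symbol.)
PREDICT(E → ε) = (FIRST(RHS) \ {ε}) ∪ (FOLLOW(E) if ε ∈ FIRST(RHS), i.e. RHS ⇒* ε)
The right-hand side is ε (FIRST(ε) = { ε }), so the predict set is FOLLOW(E) = { '-', '/', 'e', 'num' }
PREDICT(E → ε) = { '-', '/', 'e', 'num' }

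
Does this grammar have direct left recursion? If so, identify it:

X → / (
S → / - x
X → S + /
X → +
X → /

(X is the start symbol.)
No direct left recursion

Direct left recursion occurs when N → N α for some non-terminal N (the right-hand side begins with the left-hand side itself).

X → / (: starts with '/'
S → / - x: starts with '/'
X → S + /: starts with S
X → +: starts with '+'
X → /: starts with '/'

No direct left recursion found.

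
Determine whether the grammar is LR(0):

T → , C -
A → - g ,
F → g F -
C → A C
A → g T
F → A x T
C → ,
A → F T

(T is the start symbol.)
Augment with T' → T and build the canonical LR(0) collection (I0 = CLOSURE({[T' → . T]}), then GOTO on every symbol after a dot until no new states appear). It has 20 states:
  I0: { [T → . , C -], [T' → . T] }  — shift
  I1: { [A → . - g ,], [A → . F T], [A → . g T], [C → . ,], [C → . A C], [F → . A x T], [F → . g F -], [T → , . C -] }  — shift
  I2: { [T' → T .] }  — accept
  I3: { [C → , .] }  — reduce
  I4: { [A → - . g ,] }  — shift
  I5: { [A → . - g ,], [A → . F T], [A → . g T], [C → . ,], [C → . A C], [C → A . C], [F → . A x T], [F → . g F -], [F → A . x T] }  — shift
  I6: { [T → , C . -] }  — shift
  I7: { [A → F . T], [T → . , C -] }  — shift
  I8: { [A → . - g ,], [A → . F T], [A → . g T], [A → g . T], [F → . A x T], [F → . g F -], [F → g . F -], [T → . , C -] }  — shift
  I9: { [F → A . x T] }  — shift
  I10: { [A → F . T], [F → g F . -], [T → . , C -] }  — shift
  I11: { [A → g T .] }  — reduce
  I12: { [F → g F - .] }  — reduce
  I13: { [A → F T .] }  — reduce
  I14: { [F → A x . T], [T → . , C -] }  — shift
  I15: { [F → A x T .] }  — reduce
  I16: { [T → , C - .] }  — reduce
  I17: { [C → A C .] }  — reduce
  I18: { [A → - g . ,] }  — shift
  I19: { [A → - g , .] }  — reduce

Every state is either a pure shift/goto state or contains exactly one complete item and nothing to shift — no conflicts. The grammar is LR(0).

Answer: Yes, the grammar is LR(0)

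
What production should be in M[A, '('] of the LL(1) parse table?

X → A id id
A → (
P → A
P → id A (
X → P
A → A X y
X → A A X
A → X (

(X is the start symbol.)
To find M[A, '('], we find productions for A where '(' is in the predict set (PREDICT(N → α) = (FIRST(α) \ {ε}) ∪ (FOLLOW(N) if α ⇒* ε)).

Relevant sets:
  FIRST(A) = { '(', 'id' }
  FIRST(X) = { '(', 'id' }

A → (: PREDICT = { '(' }
  '(' is in predict set, so this production goes in M[A, '(']
A → A X y: PREDICT = { '(', 'id' }
  '(' is in predict set, so this production goes in M[A, '(']
A → X (: PREDICT = { '(', 'id' }
  '(' is in predict set, so this production goes in M[A, '(']

M[A, '('] = A → (, A → A X y, A → X (  (a multiply-defined cell — the grammar is not LL(1))

Answer: A → (, A → A X y, A → X (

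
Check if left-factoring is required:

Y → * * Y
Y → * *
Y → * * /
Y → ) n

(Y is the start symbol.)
Yes, Y has productions with common prefix '* *'

Left-factoring is needed when two productions for the same non-terminal
share a common prefix on the right-hand side.

Productions for Y:
  Y → * * Y
  Y → * *
  Y → * * /
  Y → ) n

Found common prefix '* *' in productions for Y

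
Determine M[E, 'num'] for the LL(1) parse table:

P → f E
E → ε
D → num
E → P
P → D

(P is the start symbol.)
E → P

To find M[E, 'num'], we find productions for E where 'num' is in the predict set (PREDICT(N → α) = (FIRST(α) \ {ε}) ∪ (FOLLOW(N) if α ⇒* ε)).

Relevant sets:
  FIRST(P) = { 'f', 'num' }
  FOLLOW(E) = { $ }

E → ε: PREDICT = { $ }
E → P: PREDICT = { 'f', 'num' }
  'num' is in predict set, so this production goes in M[E, 'num']

M[E, 'num'] = E → P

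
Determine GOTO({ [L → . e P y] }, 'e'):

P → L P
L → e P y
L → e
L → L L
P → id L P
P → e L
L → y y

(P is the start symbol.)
{ [L → . L L], [L → . e P y], [L → . e], [L → . y y], [L → e . P y], [P → . L P], [P → . e L], [P → . id L P] }

GOTO(I, 'e') = CLOSURE({ [A → αX.β] : [A → α.Xβ] ∈ I, X = 'e' })

Items with dot before 'e', with the dot advanced:
  [L → . e P y] → [L → e . P y]
Closure of the advanced items:
  [L → e . P y] has the dot before P: add [P → . L P], [P → . id L P], [P → . e L]
  [P → . L P] has the dot before L: add [L → . e P y], [L → . e], [L → . L L], [L → . y y]

GOTO = { [L → . L L], [L → . e P y], [L → . e], [L → . y y], [L → e . P y], [P → . L P], [P → . e L], [P → . id L P] }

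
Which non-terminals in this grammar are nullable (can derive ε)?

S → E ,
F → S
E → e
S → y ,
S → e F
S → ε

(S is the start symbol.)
ε-productions: S → ε
So S is immediately nullable.
F → S: every symbol on the right is nullable, so F is nullable too.
No further non-terminal can be added: every production for the remaining non-terminals contains a terminal or a non-nullable non-terminal.
Nullable = { 'F', 'S' }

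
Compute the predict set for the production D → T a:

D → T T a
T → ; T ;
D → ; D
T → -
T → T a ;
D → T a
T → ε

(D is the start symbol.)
PREDICT(D → T a) = (FIRST(RHS) \ {ε}) ∪ (FOLLOW(D) if ε ∈ FIRST(RHS), i.e. RHS ⇒* ε)
FIRST(T) = { '-', ';', 'a', ε }
FIRST(T a) = { '-', ';', 'a' }
ε ∉ FIRST(T a), so FOLLOW(D) is not added.
PREDICT(D → T a) = { '-', ';', 'a' }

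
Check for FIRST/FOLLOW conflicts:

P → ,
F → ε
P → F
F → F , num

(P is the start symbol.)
Yes. F → F ',' num with FOLLOW(F) on { ',' }

Nullable non-terminals: F, P.
FIRST sets used below: FIRST(F) = { ',', ε }

F: nullable alternative(s) F → ε; FOLLOW(F) = { $, ',' }
  F → ε: FIRST \ {ε} = { } — this is the only nullable alternative, skip
  F → F , num: FIRST \ {ε} = { ',' } — overlaps FOLLOW(F) on { ',' }: CONFLICT

P: nullable alternative(s) P → F; FOLLOW(P) = { $ }
  P → ,: FIRST \ {ε} = { ',' } — disjoint from FOLLOW(P)
  P → F: FIRST \ {ε} = { ',' } — this is the only nullable alternative, skip

So the grammar has 1 FIRST/FOLLOW conflict (marked CONFLICT above).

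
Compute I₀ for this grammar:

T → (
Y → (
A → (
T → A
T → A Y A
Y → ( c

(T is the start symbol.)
First, augment the grammar with T' → T
I₀ = CLOSURE({ [T' → . T] }):
  [T' → . T] has the dot before T: add [T → . (], [T → . A], [T → . A Y A]
  [T → . A] has the dot before A: add [A → . (]
No further items can be added.

I₀ = { [A → . (], [T → . (], [T → . A Y A], [T → . A], [T' → . T] }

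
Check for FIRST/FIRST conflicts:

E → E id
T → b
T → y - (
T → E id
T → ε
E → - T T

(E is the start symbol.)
FIRST sets of the non-terminals at (or reachable through a nullable prefix from) the front of some alternative:
  FIRST(E) = { '-' }

Productions for E:
  E → E id: FIRST = { '-' }
  E → - T T: FIRST = { '-' }
Productions for T:
  T → b: FIRST = { 'b' }
  T → y - (: FIRST = { 'y' }
  T → E id: FIRST = { '-' }
  T → ε: FIRST = { ε }

Conflict for E: E → E id and E → - T T
  Overlap: { '-' }

Answer: Yes. E → E id / E → '-' T T on { '-' }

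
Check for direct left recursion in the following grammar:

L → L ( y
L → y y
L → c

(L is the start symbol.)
Direct left recursion occurs when N → N α for some non-terminal N (the right-hand side begins with the left-hand side itself).

L → L ( y: LEFT RECURSIVE (starts with L)
L → y y: starts with y
L → c: starts with c

The grammar has direct left recursion on: L.

Answer: Yes, L is left-recursive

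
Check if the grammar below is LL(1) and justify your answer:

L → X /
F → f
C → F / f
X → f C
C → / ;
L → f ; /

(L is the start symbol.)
A grammar is LL(1) if for each non-terminal N with multiple productions, the predict sets of those productions are pairwise disjoint, where PREDICT(N → α) = (FIRST(α) \ {ε}) ∪ (FOLLOW(N) if α ⇒* ε).

Relevant sets:
  FIRST(X) = { 'f' }
  FIRST(F) = { 'f' }

For L:
  PREDICT(L → X '/') = { 'f' }
  PREDICT(L → f ';' '/') = { 'f' }
For C:
  PREDICT(C → F '/' f) = { 'f' }
  PREDICT(C → '/' ';') = { '/' }
F, X have a single production, so nothing to check there.

Conflict found: Predict set conflict for L: { 'f' }
The grammar is NOT LL(1).

Answer: No. Predict set conflict for L: { 'f' }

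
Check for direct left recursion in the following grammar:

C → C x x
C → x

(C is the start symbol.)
Direct left recursion occurs when N → N α for some non-terminal N (the right-hand side begins with the left-hand side itself).

C → C x x: LEFT RECURSIVE (starts with C)
C → x: starts with x

The grammar has direct left recursion on: C.

Answer: Yes, C is left-recursive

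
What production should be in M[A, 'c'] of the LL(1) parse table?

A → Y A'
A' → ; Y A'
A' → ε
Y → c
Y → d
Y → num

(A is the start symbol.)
To find M[A, 'c'], we find productions for A where 'c' is in the predict set (PREDICT(N → α) = (FIRST(α) \ {ε}) ∪ (FOLLOW(N) if α ⇒* ε)).

Relevant sets:
  FIRST(Y) = { 'c', 'd', 'num' }

A → Y A': PREDICT = { 'c', 'd', 'num' }
  'c' is in predict set, so this production goes in M[A, 'c']

M[A, 'c'] = A → Y A'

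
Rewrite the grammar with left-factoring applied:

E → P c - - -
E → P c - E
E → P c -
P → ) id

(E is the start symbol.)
E → P c - E'
E' → - -
E' → E
E' → ε
P → ) id

Left-factoring transforms A → αβ₁ | αβ₂ into A → αA' and A' → β₁ | β₂
(α is the longest common prefix among the alternatives). Repeat until
no nonterminal has two alternatives with a common prefix.

Round 1: E has alternatives sharing prefix 'P c -'. Introduce E': E → P c - E'
  Add: E' → - -
  Add: E' → E
  Add: E' → ε

No remaining common prefixes — done.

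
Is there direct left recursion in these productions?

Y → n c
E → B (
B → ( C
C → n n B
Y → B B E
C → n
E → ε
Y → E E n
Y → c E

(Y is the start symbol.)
Y → n c: starts with n
E → B (: starts with B
B → ( C: starts with '('
C → n n B: starts with n
Y → B B E: starts with B
C → n: starts with n
E → ε: starts with ε
Y → E E n: starts with E
Y → c E: starts with c

No direct left recursion found.

Answer: No direct left recursion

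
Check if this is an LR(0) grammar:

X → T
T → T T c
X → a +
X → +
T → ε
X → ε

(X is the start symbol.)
No. Shift-reduce conflict between [T → .] and [X → . +]

Augment with X' → X and build the canonical LR(0) collection (I0 = CLOSURE({[X' → . X]}), then GOTO on every symbol after a dot until no new states appear). It has 8 states:
  I0: { [T → . T T c], [T → .], [X → . +], [X → . T], [X → . a +], [X → .], [X' → . X] }  — shift, 2 reduces
  I1: { [X → + .] }  — reduce
  I2: { [T → . T T c], [T → .], [T → T . T c], [X → T .] }  — 2 reduces
  I3: { [X' → X .] }  — accept
  I4: { [X → a . +] }  — shift
  I5: { [X → a + .] }  — reduce
  I6: { [T → . T T c], [T → .], [T → T . T c], [T → T T . c] }  — shift, reduce
  I7: { [T → T T c .] }  — reduce

Conflict in state I0:
  Shift-reduce conflict between [T → .] and [X → . +]
So the grammar is NOT LR(0).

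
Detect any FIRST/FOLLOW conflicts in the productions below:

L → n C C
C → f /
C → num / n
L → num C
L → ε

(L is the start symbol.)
A FIRST/FOLLOW conflict occurs when a non-terminal N has a nullable alternative N → β (β ⇒* ε) and another alternative N → α with FIRST(α) ∩ FOLLOW(N) ≠ ∅: on such a lookahead the parser cannot decide between expanding α and letting N vanish via β.

Nullable non-terminals: L.

L: nullable alternative(s) L → ε; FOLLOW(L) = { $ }
  L → n C C: FIRST \ {ε} = { 'n' } — disjoint from FOLLOW(L)
  L → num C: FIRST \ {ε} = { 'num' } — disjoint from FOLLOW(L)
  L → ε: FIRST \ {ε} = { } — this is the only nullable alternative, skip

C has no nullable alternative, so no FIRST/FOLLOW check is needed there.

No FIRST/FOLLOW conflicts found.

Answer: No FIRST/FOLLOW conflicts.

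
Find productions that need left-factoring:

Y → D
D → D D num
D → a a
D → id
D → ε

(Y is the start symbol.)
Left-factoring is needed when two productions for the same non-terminal
share a common prefix on the right-hand side.

Productions for D:
  D → D D num
  D → a a
  D → id
  D → ε

No common prefixes found.

Answer: No, left-factoring is not needed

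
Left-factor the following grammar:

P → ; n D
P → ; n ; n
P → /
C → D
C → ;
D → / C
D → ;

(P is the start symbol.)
P → ; n P'
P' → D
P' → ; n
P → /
C → D
C → ;
D → / C
D → ;

Left-factoring transforms A → αβ₁ | αβ₂ into A → αA' and A' → β₁ | β₂
(α is the longest common prefix among the alternatives). Repeat until
no nonterminal has two alternatives with a common prefix.

Round 1: P has alternatives sharing prefix '; n'. Introduce P': P → ; n P'
  Add: P' → D
  Add: P' → ; n

No remaining common prefixes — done.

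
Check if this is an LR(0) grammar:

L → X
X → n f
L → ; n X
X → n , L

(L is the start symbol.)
Yes, the grammar is LR(0)

Augment with L' → L and build the canonical LR(0) collection (I0 = CLOSURE({[L' → . L]}), then GOTO on every symbol after a dot until no new states appear). It has 10 states:
  I0: { [L → . ; n X], [L → . X], [L' → . L], [X → . n , L], [X → . n f] }  — shift
  I1: { [L → ; . n X] }  — shift
  I2: { [L' → L .] }  — accept
  I3: { [L → X .] }  — reduce
  I4: { [X → n . , L], [X → n . f] }  — shift
  I5: { [L → . ; n X], [L → . X], [X → . n , L], [X → . n f], [X → n , . L] }  — shift
  I6: { [X → n f .] }  — reduce
  I7: { [X → n , L .] }  — reduce
  I8: { [L → ; n . X], [X → . n , L], [X → . n f] }  — shift
  I9: { [L → ; n X .] }  — reduce

Every state is either a pure shift/goto state or contains exactly one complete item and nothing to shift — no conflicts. The grammar is LR(0).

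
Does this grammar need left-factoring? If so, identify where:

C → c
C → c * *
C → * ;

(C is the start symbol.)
Left-factoring is needed when two productions for the same non-terminal
share a common prefix on the right-hand side.

Productions for C:
  C → c
  C → c * *
  C → * ;

Found common prefix 'c' in productions for C

Answer: Yes, C has productions with common prefix 'c'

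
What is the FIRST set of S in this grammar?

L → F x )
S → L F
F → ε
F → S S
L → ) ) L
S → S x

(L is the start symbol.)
{ ')', 'x' }

FIRST sets of the other non-terminals involved (by the same procedure, iterated to a fixed point):
  FIRST(L) = { ')', 'x' }

From S → L F:
  - L is a non-terminal: add FIRST(L) \ {ε} = { ')', 'x' }
    L is not nullable, so stop
From S → S x:
  - S is the symbol being defined: contributes nothing new
    S is not nullable, so stop

Collecting: FIRST(S) = { ')', 'x' }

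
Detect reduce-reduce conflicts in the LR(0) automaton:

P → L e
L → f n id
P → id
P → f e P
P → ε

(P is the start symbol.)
No reduce-reduce conflicts

A reduce-reduce conflict occurs when an LR(0) state has two complete items [A → α .] and [B → β .] — both call for a reduction, and with no lookahead the parser cannot choose between them.

Augment with P' → P and build the canonical LR(0) collection (I0 = CLOSURE({[P' → . P]}), then GOTO on every symbol after a dot until no new states appear). It has 10 states:
  I0: { [L → . f n id], [P → . L e], [P → . f e P], [P → . id], [P → .], [P' → . P] }  — shift, reduce
  I1: { [P → L . e] }  — shift
  I2: { [P' → P .] }  — accept
  I3: { [L → f . n id], [P → f . e P] }  — shift
  I4: { [P → id .] }  — reduce
  I5: { [L → . f n id], [P → . L e], [P → . f e P], [P → . id], [P → .], [P → f e . P] }  — shift, reduce
  I6: { [L → f n . id] }  — shift
  I7: { [L → f n id .] }  — reduce
  I8: { [P → f e P .] }  — reduce
  I9: { [P → L e .] }  — reduce

No state contains more than one complete item.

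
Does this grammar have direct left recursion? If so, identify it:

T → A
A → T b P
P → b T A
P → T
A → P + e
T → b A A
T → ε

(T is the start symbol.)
No direct left recursion

T → A: starts with A
A → T b P: starts with T
P → b T A: starts with b
P → T: starts with T
A → P + e: starts with P
T → b A A: starts with b
T → ε: starts with ε

No direct left recursion found.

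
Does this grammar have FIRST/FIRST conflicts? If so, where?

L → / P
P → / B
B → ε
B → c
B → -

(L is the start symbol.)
A FIRST/FIRST conflict occurs when two productions N → α and N → β for the same non-terminal have FIRST(α) ∩ FIRST(β) ≠ ∅ (with ε ∈ FIRST of a nullable right-hand side, so two nullable alternatives also conflict).

Productions for B:
  B → ε: FIRST = { ε }
  B → c: FIRST = { 'c' }
  B → -: FIRST = { '-' }
L, P have only one production, so no FIRST/FIRST conflict is possible there.

All alternatives of each non-terminal have pairwise disjoint FIRST sets.

Answer: No FIRST/FIRST conflicts.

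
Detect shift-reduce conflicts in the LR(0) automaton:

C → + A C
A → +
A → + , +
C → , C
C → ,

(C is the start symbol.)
A shift-reduce conflict occurs when an LR(0) state has both:
  - a complete (reduce) item [A → α .] (dot at the end), and
  - a shift item [B → β . c γ] (dot before a terminal).

Augment with C' → C and build the canonical LR(0) collection (I0 = CLOSURE({[C' → . C]}), then GOTO on every symbol after a dot until no new states appear). It has 10 states:
  I0: { [C → . + A C], [C → . , C], [C → . ,], [C' → . C] }  — shift
  I1: { [A → . + , +], [A → . +], [C → + . A C] }  — shift
  I2: { [C → , . C], [C → , .], [C → . + A C], [C → . , C], [C → . ,] }  — shift, reduce
  I3: { [C' → C .] }  — accept
  I4: { [C → , C .] }  — reduce
  I5: { [A → + . , +], [A → + .] }  — shift, reduce
  I6: { [C → + A . C], [C → . + A C], [C → . , C], [C → . ,] }  — shift
  I7: { [C → + A C .] }  — reduce
  I8: { [A → + , . +] }  — shift
  I9: { [A → + , + .] }  — reduce

I2 contains reduce item [C → , .] and shift items [C → . + A C], [C → . ,], [C → . , C] — shift-reduce conflict.
I5 contains reduce item [A → + .] and shift item [A → + . , +] — shift-reduce conflict.

Answer: Yes — I2: [C → , .] vs [C → . + A C]; I5: [A → + .] vs [A → + . , +]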